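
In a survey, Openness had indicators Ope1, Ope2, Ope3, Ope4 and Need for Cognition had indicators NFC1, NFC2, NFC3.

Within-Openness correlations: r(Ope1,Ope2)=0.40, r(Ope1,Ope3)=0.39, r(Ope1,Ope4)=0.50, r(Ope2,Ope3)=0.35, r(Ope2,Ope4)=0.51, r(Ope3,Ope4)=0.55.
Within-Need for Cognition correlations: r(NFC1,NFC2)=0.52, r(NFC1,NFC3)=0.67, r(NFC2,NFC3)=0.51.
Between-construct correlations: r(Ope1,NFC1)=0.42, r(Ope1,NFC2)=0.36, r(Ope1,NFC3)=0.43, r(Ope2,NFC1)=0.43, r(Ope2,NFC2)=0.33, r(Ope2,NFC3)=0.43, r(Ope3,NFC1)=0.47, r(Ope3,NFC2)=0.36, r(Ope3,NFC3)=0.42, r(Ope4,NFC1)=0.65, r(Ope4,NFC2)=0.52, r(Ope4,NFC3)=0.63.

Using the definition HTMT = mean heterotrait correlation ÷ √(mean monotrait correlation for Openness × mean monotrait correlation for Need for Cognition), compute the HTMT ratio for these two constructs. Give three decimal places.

Between-construct mean = 5.45/12 = 0.4542.
Mean within-Ope = 2.70/6 = 0.4500; mean within-NFC = 1.70/3 = 0.5667.
Geometric mean = √(0.4500 × 0.5667) = 0.5050.
HTMT = 0.4542 / 0.5050 = 0.899.

0.899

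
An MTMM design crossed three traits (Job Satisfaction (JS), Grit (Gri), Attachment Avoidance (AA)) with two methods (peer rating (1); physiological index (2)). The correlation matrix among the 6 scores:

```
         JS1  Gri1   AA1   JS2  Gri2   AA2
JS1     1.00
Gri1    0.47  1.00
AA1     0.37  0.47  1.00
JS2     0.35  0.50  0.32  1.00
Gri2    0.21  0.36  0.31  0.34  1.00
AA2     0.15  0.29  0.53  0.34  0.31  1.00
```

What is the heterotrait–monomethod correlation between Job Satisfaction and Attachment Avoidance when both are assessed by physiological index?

Different traits, same method: r(JS2, AA2) = 0.34.

0.34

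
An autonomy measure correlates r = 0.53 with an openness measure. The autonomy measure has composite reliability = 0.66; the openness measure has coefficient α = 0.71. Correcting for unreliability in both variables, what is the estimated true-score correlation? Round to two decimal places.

0.77

r_true = r_obs / √(r_xx · r_yy) = 0.53 / √(0.66 × 0.71) = 0.53 / √0.4686 = 0.53 / 0.6845 ≈ 0.77.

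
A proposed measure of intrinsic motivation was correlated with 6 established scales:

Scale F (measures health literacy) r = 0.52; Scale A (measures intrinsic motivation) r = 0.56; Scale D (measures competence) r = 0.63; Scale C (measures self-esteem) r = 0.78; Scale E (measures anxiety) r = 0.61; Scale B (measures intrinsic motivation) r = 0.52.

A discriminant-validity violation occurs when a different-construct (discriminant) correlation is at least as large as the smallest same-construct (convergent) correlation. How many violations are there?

Convergent (same construct = intrinsic motivation): Scale A, Scale B.
Smallest convergent = 0.52. Discriminant values: 0.52, 0.63, 0.78, 0.61; count ≥ 0.52 → 4.

4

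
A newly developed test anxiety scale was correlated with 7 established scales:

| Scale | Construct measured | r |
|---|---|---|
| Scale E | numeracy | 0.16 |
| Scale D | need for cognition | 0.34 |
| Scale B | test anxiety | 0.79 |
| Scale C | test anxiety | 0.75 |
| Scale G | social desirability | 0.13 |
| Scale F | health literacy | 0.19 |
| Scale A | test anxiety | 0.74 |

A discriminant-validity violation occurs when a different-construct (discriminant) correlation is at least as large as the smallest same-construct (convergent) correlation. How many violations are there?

Convergent (same construct = test anxiety): Scale B, Scale C, Scale A.
Smallest convergent = 0.74. Discriminant values: 0.16, 0.34, 0.13, 0.19; count ≥ 0.74 → 0.

0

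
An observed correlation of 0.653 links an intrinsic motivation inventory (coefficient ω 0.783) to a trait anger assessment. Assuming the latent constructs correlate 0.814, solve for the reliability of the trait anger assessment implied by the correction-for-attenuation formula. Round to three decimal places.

0.822

r_true = r_obs / √(r_xx · r_yy) ⇒ 0.814 = 0.653 / √(0.783 · r_yy).
√(0.783 · r_yy) = 0.653 / 0.814 = 0.8022; 0.783 · r_yy = 0.6435; r_yy = 0.6435 / 0.783 ≈ 0.822.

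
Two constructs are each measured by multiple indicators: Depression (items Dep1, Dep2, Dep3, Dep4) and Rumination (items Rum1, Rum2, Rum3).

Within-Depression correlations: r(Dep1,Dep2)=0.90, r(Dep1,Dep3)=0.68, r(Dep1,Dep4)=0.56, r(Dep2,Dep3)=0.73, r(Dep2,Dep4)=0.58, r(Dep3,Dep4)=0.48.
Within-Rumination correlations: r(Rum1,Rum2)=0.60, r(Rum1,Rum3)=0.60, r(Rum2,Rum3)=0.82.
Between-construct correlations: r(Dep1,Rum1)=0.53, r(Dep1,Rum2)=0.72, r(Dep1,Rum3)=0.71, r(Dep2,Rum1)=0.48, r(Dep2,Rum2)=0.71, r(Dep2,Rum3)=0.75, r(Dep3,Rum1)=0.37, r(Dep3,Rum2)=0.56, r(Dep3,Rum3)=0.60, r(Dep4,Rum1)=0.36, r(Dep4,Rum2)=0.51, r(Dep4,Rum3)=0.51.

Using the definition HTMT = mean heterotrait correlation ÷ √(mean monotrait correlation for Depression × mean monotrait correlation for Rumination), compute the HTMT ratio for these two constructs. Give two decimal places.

Mean heterotrait r = 6.81/12 = 0.5675.
Mean within-Dep = 3.93/6 = 0.6550; mean within-Rum = 2.02/3 = 0.6733.
Geometric mean = √(0.6550 × 0.6733) = 0.6641.
HTMT = 0.5675 / 0.6641 = 0.85.

0.85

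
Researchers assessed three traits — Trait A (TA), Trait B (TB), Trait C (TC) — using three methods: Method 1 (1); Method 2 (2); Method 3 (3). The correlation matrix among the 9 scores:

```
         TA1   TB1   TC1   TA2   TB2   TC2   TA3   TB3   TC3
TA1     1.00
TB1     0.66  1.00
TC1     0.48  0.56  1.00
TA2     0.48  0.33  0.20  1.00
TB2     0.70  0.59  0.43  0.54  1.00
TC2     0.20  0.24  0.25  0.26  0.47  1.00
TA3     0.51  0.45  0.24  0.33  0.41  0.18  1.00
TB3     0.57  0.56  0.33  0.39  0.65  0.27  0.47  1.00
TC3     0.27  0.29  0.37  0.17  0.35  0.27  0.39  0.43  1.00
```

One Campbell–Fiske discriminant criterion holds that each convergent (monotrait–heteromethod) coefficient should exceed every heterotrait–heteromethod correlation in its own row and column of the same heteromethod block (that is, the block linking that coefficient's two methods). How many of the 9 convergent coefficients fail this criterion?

Each convergent coefficient versus the relevant comparison correlations:
TA (methods 1·2): 0.48 vs {0.70, 0.33, 0.20, 0.20} → fail.
TA (methods 1·3): 0.51 vs {0.57, 0.45, 0.27, 0.24} → fail.
TA (methods 2·3): 0.33 vs {0.39, 0.41, 0.17, 0.18} → fail.
TB (methods 1·2): 0.59 vs {0.33, 0.70, 0.24, 0.43} → fail.
TB (methods 1·3): 0.56 vs {0.45, 0.57, 0.29, 0.33} → fail.
TB (methods 2·3): 0.65 vs {0.41, 0.39, 0.35, 0.27} → pass.
TC (methods 1·2): 0.25 vs {0.20, 0.20, 0.43, 0.24} → fail.
TC (methods 1·3): 0.37 vs {0.24, 0.27, 0.33, 0.29} → pass.
TC (methods 2·3): 0.27 vs {0.18, 0.17, 0.27, 0.35} → fail.
7 of 9 fail.

7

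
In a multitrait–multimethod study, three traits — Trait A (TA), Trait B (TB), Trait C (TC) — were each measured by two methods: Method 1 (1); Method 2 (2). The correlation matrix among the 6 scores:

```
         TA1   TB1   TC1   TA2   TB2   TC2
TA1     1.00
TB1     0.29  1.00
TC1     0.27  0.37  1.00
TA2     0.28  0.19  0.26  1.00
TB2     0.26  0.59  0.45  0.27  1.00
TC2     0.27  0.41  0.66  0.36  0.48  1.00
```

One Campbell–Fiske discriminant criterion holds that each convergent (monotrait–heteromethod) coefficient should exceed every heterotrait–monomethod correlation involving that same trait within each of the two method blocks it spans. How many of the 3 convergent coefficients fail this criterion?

1

Each convergent coefficient versus the relevant comparison correlations:
TA (methods 1·2): 0.28 vs {0.29, 0.27, 0.27, 0.36} → fail.
TB (methods 1·2): 0.59 vs {0.29, 0.27, 0.37, 0.48} → pass.
TC (methods 1·2): 0.66 vs {0.27, 0.36, 0.37, 0.48} → pass.
1 of 3 fail.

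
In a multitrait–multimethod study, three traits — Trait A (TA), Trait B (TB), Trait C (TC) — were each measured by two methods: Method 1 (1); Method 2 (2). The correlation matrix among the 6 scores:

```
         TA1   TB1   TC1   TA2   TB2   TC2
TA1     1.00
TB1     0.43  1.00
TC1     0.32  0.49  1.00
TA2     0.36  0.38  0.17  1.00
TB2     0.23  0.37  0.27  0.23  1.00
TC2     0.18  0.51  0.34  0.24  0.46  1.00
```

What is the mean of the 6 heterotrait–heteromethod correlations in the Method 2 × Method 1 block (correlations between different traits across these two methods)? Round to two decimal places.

HTHM values (method 2 × method 1): 0.38, 0.17, 0.23, 0.27, 0.18, 0.51; mean = 1.74/6 = 0.29.

0.29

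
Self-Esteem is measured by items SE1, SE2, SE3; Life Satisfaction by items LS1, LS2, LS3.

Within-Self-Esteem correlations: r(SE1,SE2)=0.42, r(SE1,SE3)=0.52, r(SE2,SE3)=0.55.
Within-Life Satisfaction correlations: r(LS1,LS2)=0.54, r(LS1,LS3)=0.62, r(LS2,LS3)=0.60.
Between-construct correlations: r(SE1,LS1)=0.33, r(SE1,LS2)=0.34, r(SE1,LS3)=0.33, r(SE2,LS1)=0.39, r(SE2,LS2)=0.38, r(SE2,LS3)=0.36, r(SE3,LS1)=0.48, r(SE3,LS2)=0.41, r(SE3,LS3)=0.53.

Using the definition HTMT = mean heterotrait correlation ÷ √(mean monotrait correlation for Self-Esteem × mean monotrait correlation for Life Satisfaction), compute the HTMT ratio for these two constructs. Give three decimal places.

0.731

Between-construct mean = 3.55/9 = 0.3944.
Mean within-SE = 1.49/3 = 0.4967; mean within-LS = 1.76/3 = 0.5867.
Geometric mean = √(0.4967 × 0.5867) = 0.5398.
HTMT = 0.3944 / 0.5398 = 0.731.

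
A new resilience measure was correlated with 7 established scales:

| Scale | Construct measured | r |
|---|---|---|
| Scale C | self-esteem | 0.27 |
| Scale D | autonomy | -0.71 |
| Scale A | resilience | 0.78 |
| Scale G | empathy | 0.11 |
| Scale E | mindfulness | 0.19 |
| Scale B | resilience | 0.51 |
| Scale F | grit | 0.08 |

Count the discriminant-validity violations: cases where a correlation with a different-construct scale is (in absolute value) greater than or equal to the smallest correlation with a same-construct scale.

Convergent (same construct = resilience): Scale A, Scale B.
Smallest convergent = 0.51. Discriminant |r|: 0.27, 0.71, 0.11, 0.19, 0.08; count ≥ 0.51 → 1.

1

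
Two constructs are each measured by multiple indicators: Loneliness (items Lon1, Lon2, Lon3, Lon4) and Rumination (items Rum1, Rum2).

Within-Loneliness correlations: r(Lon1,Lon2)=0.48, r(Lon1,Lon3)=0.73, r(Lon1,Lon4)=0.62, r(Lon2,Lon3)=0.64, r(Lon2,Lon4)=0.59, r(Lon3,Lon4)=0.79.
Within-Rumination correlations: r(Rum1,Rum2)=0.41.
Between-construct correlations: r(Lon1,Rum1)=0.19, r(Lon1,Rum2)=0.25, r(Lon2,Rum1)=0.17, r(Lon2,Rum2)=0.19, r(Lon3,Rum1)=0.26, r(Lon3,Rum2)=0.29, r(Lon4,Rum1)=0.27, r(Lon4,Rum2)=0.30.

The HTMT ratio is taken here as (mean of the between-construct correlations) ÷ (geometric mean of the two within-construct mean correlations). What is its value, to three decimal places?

Between-construct mean = 1.92/8 = 0.2400.
Mean within-Lon = 3.85/6 = 0.6417; mean within-Rum = 0.41/1 = 0.4100.
Geometric mean = √(0.6417 × 0.4100) = 0.5129.
HTMT = 0.2400 / 0.5129 = 0.468.

0.468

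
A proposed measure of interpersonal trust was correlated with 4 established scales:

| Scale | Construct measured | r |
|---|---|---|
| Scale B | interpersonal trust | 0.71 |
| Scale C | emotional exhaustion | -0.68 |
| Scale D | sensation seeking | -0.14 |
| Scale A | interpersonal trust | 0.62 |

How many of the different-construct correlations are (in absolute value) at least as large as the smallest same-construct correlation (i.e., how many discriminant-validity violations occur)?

Convergent (same construct = interpersonal trust): Scale B, Scale A.
Smallest convergent = 0.62. Discriminant |r|: 0.68, 0.14; count ≥ 0.62 → 1.

1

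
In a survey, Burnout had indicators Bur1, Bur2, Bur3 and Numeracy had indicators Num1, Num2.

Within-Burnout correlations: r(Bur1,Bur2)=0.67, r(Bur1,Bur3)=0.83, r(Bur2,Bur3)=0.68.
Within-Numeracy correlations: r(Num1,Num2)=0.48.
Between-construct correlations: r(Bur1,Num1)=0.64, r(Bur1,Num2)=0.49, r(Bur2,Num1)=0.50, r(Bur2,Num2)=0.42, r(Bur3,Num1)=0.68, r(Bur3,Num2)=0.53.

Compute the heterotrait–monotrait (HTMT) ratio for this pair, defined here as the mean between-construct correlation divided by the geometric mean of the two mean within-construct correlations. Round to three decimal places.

0.920

Mean heterotrait r = 3.26/6 = 0.5433.
Mean within-Bur = 2.18/3 = 0.7267; mean within-Num = 0.48/1 = 0.4800.
Geometric mean = √(0.7267 × 0.4800) = 0.5906.
HTMT = 0.5433 / 0.5906 = 0.920.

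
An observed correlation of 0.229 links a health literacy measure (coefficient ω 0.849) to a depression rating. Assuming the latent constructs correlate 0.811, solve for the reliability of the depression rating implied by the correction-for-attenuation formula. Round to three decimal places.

0.094

r_true = r_obs / √(r_xx · r_yy) ⇒ 0.811 = 0.229 / √(0.849 · r_yy).
√(0.849 · r_yy) = 0.229 / 0.811 = 0.2824; 0.849 · r_yy = 0.0797; r_yy = 0.0797 / 0.849 ≈ 0.094.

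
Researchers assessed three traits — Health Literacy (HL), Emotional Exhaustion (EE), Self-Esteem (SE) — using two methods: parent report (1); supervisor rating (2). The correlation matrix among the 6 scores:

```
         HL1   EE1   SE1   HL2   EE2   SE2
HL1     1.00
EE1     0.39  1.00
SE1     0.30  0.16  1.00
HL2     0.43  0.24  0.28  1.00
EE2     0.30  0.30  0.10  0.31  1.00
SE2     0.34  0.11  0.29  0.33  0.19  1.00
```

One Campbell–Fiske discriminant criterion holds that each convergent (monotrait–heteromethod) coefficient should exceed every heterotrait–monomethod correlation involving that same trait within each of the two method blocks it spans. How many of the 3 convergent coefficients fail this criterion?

Each convergent coefficient versus the relevant comparison correlations:
HL (methods 1·2): 0.43 vs {0.39, 0.31, 0.30, 0.33} → pass.
EE (methods 1·2): 0.30 vs {0.39, 0.31, 0.16, 0.19} → fail.
SE (methods 1·2): 0.29 vs {0.30, 0.33, 0.16, 0.19} → fail.
2 of 3 fail.

2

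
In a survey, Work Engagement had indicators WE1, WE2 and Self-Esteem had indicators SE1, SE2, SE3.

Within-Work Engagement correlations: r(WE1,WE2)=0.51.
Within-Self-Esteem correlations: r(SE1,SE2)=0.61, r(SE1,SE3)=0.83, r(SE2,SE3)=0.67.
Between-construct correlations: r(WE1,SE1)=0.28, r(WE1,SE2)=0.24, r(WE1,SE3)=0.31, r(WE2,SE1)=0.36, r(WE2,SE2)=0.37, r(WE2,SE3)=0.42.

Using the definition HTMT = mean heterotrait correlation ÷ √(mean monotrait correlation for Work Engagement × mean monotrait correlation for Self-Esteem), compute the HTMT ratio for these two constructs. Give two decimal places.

Mean heterotrait r = 1.98/6 = 0.3300.
Mean within-WE = 0.51/1 = 0.5100; mean within-SE = 2.11/3 = 0.7033.
Geometric mean = √(0.5100 × 0.7033) = 0.5989.
HTMT = 0.3300 / 0.5989 = 0.55.

0.55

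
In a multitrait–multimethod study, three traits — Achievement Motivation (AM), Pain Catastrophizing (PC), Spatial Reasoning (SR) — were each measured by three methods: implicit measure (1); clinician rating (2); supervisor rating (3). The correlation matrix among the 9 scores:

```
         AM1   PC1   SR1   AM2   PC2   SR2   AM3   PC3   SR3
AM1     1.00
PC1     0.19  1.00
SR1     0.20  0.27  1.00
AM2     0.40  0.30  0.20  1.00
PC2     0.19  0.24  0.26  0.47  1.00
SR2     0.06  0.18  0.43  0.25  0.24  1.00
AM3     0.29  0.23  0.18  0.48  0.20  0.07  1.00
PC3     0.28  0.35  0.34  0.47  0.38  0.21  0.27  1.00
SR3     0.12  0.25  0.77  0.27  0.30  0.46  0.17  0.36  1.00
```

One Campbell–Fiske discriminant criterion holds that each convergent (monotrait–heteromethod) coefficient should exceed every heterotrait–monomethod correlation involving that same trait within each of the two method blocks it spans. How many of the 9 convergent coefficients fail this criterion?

Checking each validity diagonal entry against its comparison values:
AM (methods 1·2): 0.40 vs {0.19, 0.47, 0.20, 0.25} → fail.
AM (methods 1·3): 0.29 vs {0.19, 0.27, 0.20, 0.17} → pass.
AM (methods 2·3): 0.48 vs {0.47, 0.27, 0.25, 0.17} → pass.
PC (methods 1·2): 0.24 vs {0.19, 0.47, 0.27, 0.24} → fail.
PC (methods 1·3): 0.35 vs {0.19, 0.27, 0.27, 0.36} → fail.
PC (methods 2·3): 0.38 vs {0.47, 0.27, 0.24, 0.36} → fail.
SR (methods 1·2): 0.43 vs {0.20, 0.25, 0.27, 0.24} → pass.
SR (methods 1·3): 0.77 vs {0.20, 0.17, 0.27, 0.36} → pass.
SR (methods 2·3): 0.46 vs {0.25, 0.17, 0.24, 0.36} → pass.
4 of 9 fail.

4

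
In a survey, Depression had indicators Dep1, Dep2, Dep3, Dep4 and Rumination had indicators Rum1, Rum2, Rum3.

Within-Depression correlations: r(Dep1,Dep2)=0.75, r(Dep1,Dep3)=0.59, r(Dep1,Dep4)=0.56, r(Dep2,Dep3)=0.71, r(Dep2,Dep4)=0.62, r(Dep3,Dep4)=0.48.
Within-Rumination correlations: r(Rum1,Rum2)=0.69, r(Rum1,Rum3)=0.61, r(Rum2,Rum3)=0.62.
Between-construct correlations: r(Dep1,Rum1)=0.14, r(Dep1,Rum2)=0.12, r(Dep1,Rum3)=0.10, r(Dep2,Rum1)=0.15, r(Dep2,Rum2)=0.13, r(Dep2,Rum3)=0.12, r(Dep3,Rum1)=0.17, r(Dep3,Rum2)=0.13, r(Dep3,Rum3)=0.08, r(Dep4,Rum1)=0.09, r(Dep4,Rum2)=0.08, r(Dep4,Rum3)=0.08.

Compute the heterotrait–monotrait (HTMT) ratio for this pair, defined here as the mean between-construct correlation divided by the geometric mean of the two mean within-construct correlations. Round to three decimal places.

Mean heterotrait r = 1.39/12 = 0.1158.
Mean within-Dep = 3.71/6 = 0.6183; mean within-Rum = 1.92/3 = 0.6400.
Geometric mean = √(0.6183 × 0.6400) = 0.6291.
HTMT = 0.1158 / 0.6291 = 0.184.

0.184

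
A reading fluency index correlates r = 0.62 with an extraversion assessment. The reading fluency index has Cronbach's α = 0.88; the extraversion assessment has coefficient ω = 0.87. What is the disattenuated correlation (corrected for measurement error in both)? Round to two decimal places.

r_true = r_obs / √(r_xx · r_yy) = 0.62 / √(0.88 × 0.87) = 0.62 / √0.7656 = 0.62 / 0.8750 ≈ 0.71.

0.71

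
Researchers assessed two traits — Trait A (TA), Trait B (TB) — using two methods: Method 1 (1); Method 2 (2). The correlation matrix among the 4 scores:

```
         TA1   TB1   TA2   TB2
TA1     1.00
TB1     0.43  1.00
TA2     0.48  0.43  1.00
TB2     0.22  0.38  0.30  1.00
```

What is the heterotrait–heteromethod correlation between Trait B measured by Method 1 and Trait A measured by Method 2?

Different traits and methods: r(TB1, TA2) = 0.43.

0.43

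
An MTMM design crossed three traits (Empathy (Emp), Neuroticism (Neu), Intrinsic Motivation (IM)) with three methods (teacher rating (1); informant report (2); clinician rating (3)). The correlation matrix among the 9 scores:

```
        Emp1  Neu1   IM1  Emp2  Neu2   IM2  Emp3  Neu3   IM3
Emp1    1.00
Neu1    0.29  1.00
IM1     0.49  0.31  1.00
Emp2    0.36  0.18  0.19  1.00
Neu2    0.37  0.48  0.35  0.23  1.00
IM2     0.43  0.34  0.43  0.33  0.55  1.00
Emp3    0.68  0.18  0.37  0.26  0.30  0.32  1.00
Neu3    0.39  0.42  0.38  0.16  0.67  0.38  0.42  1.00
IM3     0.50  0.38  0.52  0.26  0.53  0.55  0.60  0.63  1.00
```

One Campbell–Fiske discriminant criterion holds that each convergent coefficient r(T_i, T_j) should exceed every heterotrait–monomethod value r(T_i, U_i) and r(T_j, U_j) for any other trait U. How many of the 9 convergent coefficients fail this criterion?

7

Checking each validity diagonal entry against its comparison values:
Emp (methods 1·2): 0.36 vs {0.29, 0.23, 0.49, 0.33} → fail.
Emp (methods 1·3): 0.68 vs {0.29, 0.42, 0.49, 0.60} → pass.
Emp (methods 2·3): 0.26 vs {0.23, 0.42, 0.33, 0.60} → fail.
Neu (methods 1·2): 0.48 vs {0.29, 0.23, 0.31, 0.55} → fail.
Neu (methods 1·3): 0.42 vs {0.29, 0.42, 0.31, 0.63} → fail.
Neu (methods 2·3): 0.67 vs {0.23, 0.42, 0.55, 0.63} → pass.
IM (methods 1·2): 0.43 vs {0.49, 0.33, 0.31, 0.55} → fail.
IM (methods 1·3): 0.52 vs {0.49, 0.60, 0.31, 0.63} → fail.
IM (methods 2·3): 0.55 vs {0.33, 0.60, 0.55, 0.63} → fail.
7 of 9 fail.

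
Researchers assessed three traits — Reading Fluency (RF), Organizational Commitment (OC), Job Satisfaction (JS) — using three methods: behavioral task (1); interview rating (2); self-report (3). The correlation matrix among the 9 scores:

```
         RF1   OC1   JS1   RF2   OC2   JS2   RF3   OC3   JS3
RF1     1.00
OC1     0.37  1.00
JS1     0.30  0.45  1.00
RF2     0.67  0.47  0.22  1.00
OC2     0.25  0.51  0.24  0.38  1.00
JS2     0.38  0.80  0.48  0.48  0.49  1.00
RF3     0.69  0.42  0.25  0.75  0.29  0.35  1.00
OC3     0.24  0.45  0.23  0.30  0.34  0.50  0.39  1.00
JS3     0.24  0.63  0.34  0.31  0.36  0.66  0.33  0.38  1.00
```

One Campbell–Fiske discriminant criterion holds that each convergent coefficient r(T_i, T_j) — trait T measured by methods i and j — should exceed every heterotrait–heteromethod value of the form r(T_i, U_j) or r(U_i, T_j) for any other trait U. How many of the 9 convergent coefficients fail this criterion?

Each convergent coefficient versus the relevant comparison correlations:
RF (methods 1·2): 0.67 vs {0.25, 0.47, 0.38, 0.22} → pass.
RF (methods 1·3): 0.69 vs {0.24, 0.42, 0.24, 0.25} → pass.
RF (methods 2·3): 0.75 vs {0.30, 0.29, 0.31, 0.35} → pass.
OC (methods 1·2): 0.51 vs {0.47, 0.25, 0.80, 0.24} → fail.
OC (methods 1·3): 0.45 vs {0.42, 0.24, 0.63, 0.23} → fail.
OC (methods 2·3): 0.34 vs {0.29, 0.30, 0.36, 0.50} → fail.
JS (methods 1·2): 0.48 vs {0.22, 0.38, 0.24, 0.80} → fail.
JS (methods 1·3): 0.34 vs {0.25, 0.24, 0.23, 0.63} → fail.
JS (methods 2·3): 0.66 vs {0.35, 0.31, 0.50, 0.36} → pass.
5 of 9 fail.

5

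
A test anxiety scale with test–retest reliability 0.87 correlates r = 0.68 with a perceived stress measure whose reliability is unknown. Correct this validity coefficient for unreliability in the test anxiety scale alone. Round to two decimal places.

Single correction: r_c = r_obs / √r_xx = 0.68 / √0.87 = 0.68 / 0.9327 ≈ 0.73.

0.73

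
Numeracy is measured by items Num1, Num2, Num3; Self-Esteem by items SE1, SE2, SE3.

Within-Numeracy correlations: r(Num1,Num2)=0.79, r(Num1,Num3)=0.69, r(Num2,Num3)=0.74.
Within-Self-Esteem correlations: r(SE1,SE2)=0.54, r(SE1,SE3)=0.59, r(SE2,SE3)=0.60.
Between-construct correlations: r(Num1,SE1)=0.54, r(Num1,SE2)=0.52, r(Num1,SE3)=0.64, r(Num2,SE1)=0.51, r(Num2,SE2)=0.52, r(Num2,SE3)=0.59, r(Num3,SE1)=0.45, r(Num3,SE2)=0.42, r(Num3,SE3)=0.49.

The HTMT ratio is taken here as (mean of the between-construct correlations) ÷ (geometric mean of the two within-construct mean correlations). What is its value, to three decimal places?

Mean heterotrait r = 4.68/9 = 0.5200.
Mean within-Num = 2.22/3 = 0.7400; mean within-SE = 1.73/3 = 0.5767.
Geometric mean = √(0.7400 × 0.5767) = 0.6533.
HTMT = 0.5200 / 0.6533 = 0.796.

0.796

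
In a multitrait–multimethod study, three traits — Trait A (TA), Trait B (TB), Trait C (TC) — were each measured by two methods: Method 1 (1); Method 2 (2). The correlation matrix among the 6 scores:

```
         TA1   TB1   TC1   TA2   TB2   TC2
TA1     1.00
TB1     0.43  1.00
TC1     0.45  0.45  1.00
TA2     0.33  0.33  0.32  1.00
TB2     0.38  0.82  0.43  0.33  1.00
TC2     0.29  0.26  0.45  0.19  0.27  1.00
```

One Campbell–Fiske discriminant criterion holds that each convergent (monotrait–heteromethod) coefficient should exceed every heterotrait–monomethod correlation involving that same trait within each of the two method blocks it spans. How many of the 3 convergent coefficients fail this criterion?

2

Checking each validity diagonal entry against its comparison values:
TA (methods 1·2): 0.33 vs {0.43, 0.33, 0.45, 0.19} → fail.
TB (methods 1·2): 0.82 vs {0.43, 0.33, 0.45, 0.27} → pass.
TC (methods 1·2): 0.45 vs {0.45, 0.19, 0.45, 0.27} → fail.
2 of 3 fail.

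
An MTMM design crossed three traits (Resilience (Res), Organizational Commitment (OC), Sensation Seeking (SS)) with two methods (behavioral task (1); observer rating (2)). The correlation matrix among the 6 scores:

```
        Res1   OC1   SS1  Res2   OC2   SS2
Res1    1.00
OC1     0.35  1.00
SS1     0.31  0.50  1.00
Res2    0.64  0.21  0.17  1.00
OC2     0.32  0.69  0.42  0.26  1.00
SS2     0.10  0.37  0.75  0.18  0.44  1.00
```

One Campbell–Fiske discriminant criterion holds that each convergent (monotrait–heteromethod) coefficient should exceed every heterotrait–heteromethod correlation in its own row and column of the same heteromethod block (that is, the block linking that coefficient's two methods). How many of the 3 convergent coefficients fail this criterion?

0

Checking each validity diagonal entry against its comparison values:
Res (methods 1·2): 0.64 vs {0.32, 0.21, 0.10, 0.17} → pass.
OC (methods 1·2): 0.69 vs {0.21, 0.32, 0.37, 0.42} → pass.
SS (methods 1·2): 0.75 vs {0.17, 0.10, 0.42, 0.37} → pass.
0 of 3 fail.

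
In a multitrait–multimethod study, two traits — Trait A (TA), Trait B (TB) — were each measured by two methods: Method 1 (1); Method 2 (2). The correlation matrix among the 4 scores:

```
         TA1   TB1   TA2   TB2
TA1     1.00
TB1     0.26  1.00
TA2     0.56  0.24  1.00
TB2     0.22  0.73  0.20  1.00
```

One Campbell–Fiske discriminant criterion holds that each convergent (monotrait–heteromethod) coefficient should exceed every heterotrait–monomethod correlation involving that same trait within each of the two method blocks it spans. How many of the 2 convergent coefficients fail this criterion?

0

Each convergent coefficient versus the relevant comparison correlations:
TA (methods 1·2): 0.56 vs {0.26, 0.20} → pass.
TB (methods 1·2): 0.73 vs {0.26, 0.20} → pass.
0 of 2 fail.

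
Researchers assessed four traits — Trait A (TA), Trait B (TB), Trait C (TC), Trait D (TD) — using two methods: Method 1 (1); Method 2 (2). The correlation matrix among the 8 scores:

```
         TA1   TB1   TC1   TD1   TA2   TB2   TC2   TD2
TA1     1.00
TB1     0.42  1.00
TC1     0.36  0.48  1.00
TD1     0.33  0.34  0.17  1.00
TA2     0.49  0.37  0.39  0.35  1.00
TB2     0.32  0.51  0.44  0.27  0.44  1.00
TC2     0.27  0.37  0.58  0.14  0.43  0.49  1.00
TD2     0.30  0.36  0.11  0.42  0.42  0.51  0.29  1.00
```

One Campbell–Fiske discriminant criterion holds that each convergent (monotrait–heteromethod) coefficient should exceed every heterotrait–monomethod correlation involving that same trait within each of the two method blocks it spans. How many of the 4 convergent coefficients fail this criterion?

2

Convergent coefficients and their comparison sets:
TA (methods 1·2): 0.49 vs {0.42, 0.44, 0.36, 0.43, 0.33, 0.42} → pass.
TB (methods 1·2): 0.51 vs {0.42, 0.44, 0.48, 0.49, 0.34, 0.51} → fail.
TC (methods 1·2): 0.58 vs {0.36, 0.43, 0.48, 0.49, 0.17, 0.29} → pass.
TD (methods 1·2): 0.42 vs {0.33, 0.42, 0.34, 0.51, 0.17, 0.29} → fail.
2 of 4 fail.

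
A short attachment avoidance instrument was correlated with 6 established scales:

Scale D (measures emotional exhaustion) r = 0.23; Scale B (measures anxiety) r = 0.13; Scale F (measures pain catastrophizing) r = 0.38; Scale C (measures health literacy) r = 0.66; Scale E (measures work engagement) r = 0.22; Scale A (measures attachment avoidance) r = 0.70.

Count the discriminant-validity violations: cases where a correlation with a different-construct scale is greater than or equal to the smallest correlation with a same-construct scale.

Convergent (same construct = attachment avoidance): Scale A.
Smallest convergent = 0.70. Discriminant values: 0.23, 0.13, 0.38, 0.66, 0.22; count ≥ 0.70 → 0.

0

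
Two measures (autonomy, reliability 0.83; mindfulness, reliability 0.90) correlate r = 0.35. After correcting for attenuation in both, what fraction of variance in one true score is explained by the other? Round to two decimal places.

0.16

Disattenuated r = 0.35 / √(0.83 × 0.90) = 0.35 / 0.8643 = 0.4050.
Shared true-score variance = 0.4050² = 0.1640 ≈ 0.16.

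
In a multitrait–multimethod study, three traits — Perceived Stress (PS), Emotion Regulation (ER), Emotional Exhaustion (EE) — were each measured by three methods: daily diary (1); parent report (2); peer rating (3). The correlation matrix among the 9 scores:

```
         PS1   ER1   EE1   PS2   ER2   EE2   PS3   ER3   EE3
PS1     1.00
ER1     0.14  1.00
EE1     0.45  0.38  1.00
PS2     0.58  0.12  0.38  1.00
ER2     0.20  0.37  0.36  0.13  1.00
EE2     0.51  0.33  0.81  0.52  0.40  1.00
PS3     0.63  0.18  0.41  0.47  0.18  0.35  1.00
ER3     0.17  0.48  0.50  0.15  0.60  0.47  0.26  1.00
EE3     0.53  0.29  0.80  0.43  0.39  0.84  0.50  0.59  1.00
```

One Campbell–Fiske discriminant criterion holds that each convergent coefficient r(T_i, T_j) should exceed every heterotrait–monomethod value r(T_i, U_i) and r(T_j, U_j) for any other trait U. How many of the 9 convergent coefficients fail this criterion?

Checking each validity diagonal entry against its comparison values:
PS (methods 1·2): 0.58 vs {0.14, 0.13, 0.45, 0.52} → pass.
PS (methods 1·3): 0.63 vs {0.14, 0.26, 0.45, 0.50} → pass.
PS (methods 2·3): 0.47 vs {0.13, 0.26, 0.52, 0.50} → fail.
ER (methods 1·2): 0.37 vs {0.14, 0.13, 0.38, 0.40} → fail.
ER (methods 1·3): 0.48 vs {0.14, 0.26, 0.38, 0.59} → fail.
ER (methods 2·3): 0.60 vs {0.13, 0.26, 0.40, 0.59} → pass.
EE (methods 1·2): 0.81 vs {0.45, 0.52, 0.38, 0.40} → pass.
EE (methods 1·3): 0.80 vs {0.45, 0.50, 0.38, 0.59} → pass.
EE (methods 2·3): 0.84 vs {0.52, 0.50, 0.40, 0.59} → pass.
3 of 9 fail.

3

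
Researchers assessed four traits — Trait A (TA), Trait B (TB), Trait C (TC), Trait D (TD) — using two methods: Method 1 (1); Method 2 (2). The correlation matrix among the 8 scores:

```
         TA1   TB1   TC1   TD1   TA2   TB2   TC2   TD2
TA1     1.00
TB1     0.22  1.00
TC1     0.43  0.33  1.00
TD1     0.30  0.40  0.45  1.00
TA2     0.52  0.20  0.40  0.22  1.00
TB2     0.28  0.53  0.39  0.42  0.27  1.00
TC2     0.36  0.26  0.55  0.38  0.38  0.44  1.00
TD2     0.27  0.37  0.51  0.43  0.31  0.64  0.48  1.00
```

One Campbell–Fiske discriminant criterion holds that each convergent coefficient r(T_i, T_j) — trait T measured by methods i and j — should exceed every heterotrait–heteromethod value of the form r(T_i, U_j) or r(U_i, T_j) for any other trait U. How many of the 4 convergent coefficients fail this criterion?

Checking each validity diagonal entry against its comparison values:
TA (methods 1·2): 0.52 vs {0.28, 0.20, 0.36, 0.40, 0.27, 0.22} → pass.
TB (methods 1·2): 0.53 vs {0.20, 0.28, 0.26, 0.39, 0.37, 0.42} → pass.
TC (methods 1·2): 0.55 vs {0.40, 0.36, 0.39, 0.26, 0.51, 0.38} → pass.
TD (methods 1·2): 0.43 vs {0.22, 0.27, 0.42, 0.37, 0.38, 0.51} → fail.
1 of 4 fail.

1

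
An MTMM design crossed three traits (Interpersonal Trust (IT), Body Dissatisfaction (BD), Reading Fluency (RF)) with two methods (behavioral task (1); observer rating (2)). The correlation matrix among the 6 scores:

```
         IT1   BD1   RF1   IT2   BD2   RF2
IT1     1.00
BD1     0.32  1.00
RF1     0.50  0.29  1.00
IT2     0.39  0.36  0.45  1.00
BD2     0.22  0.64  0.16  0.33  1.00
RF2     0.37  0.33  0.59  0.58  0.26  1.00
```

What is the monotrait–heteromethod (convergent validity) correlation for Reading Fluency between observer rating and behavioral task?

Same trait (RF), different methods: r(RF2, RF1) = 0.59.

0.59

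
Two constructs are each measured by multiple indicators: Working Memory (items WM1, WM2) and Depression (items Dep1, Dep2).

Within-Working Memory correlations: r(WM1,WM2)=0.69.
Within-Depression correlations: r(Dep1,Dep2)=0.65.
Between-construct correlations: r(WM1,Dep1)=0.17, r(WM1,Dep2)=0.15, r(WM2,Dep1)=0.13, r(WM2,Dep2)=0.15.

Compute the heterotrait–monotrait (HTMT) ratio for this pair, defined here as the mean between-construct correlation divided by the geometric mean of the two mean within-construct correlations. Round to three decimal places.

Mean heterotrait r = 0.60/4 = 0.1500.
Mean within-WM = 0.69/1 = 0.6900; mean within-Dep = 0.65/1 = 0.6500.
Geometric mean = √(0.6900 × 0.6500) = 0.6697.
HTMT = 0.1500 / 0.6697 = 0.224.

0.224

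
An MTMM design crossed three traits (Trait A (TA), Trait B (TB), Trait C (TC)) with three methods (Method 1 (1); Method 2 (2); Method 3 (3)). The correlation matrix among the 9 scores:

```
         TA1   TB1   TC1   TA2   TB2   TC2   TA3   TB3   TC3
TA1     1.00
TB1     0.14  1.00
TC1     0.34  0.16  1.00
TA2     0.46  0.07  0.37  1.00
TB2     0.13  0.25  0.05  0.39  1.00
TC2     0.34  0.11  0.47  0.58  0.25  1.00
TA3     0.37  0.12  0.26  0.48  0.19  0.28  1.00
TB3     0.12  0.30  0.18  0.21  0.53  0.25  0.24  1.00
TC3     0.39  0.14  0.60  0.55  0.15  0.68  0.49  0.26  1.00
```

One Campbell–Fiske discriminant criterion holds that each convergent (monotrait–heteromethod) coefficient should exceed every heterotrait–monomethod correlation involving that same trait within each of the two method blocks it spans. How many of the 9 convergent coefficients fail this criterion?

5

Each convergent coefficient versus the relevant comparison correlations:
TA (methods 1·2): 0.46 vs {0.14, 0.39, 0.34, 0.58} → fail.
TA (methods 1·3): 0.37 vs {0.14, 0.24, 0.34, 0.49} → fail.
TA (methods 2·3): 0.48 vs {0.39, 0.24, 0.58, 0.49} → fail.
TB (methods 1·2): 0.25 vs {0.14, 0.39, 0.16, 0.25} → fail.
TB (methods 1·3): 0.30 vs {0.14, 0.24, 0.16, 0.26} → pass.
TB (methods 2·3): 0.53 vs {0.39, 0.24, 0.25, 0.26} → pass.
TC (methods 1·2): 0.47 vs {0.34, 0.58, 0.16, 0.25} → fail.
TC (methods 1·3): 0.60 vs {0.34, 0.49, 0.16, 0.26} → pass.
TC (methods 2·3): 0.68 vs {0.58, 0.49, 0.25, 0.26} → pass.
5 of 9 fail.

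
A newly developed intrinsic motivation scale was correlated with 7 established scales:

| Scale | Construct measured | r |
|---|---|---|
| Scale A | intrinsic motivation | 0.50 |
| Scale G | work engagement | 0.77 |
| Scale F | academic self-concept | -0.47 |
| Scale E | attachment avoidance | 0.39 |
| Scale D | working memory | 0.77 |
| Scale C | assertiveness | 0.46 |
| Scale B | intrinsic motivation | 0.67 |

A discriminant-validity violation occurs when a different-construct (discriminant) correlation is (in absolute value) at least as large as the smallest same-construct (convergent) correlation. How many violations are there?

Convergent (same construct = intrinsic motivation): Scale A, Scale B.
Smallest convergent = 0.50. Discriminant |r|: 0.77, 0.47, 0.39, 0.77, 0.46; count ≥ 0.50 → 2.

2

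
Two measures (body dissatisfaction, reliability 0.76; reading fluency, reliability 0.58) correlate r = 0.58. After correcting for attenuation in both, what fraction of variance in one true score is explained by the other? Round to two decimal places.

0.76

Disattenuated r = 0.58 / √(0.76 × 0.58) = 0.58 / 0.6639 = 0.8736.
Shared true-score variance = 0.8736² = 0.7632 ≈ 0.76.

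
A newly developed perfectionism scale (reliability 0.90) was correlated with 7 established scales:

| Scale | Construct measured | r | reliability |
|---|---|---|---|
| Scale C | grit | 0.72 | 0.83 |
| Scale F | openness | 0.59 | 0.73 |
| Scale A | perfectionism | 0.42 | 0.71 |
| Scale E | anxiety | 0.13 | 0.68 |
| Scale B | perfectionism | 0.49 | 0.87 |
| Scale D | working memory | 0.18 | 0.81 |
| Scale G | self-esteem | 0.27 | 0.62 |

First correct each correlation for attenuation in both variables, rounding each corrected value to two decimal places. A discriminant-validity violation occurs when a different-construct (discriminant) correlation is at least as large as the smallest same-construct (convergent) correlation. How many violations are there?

Disattenuated r (r / √(r_scale · r_new)):
  Scale C (disc): 0.72 / √(0.83·0.90) = 0.83
  Scale F (disc): 0.59 / √(0.73·0.90) = 0.73
  Scale A (conv): 0.42 / √(0.71·0.90) = 0.53
  Scale E (disc): 0.13 / √(0.68·0.90) = 0.17
  Scale B (conv): 0.49 / √(0.87·0.90) = 0.55
  Scale D (disc): 0.18 / √(0.81·0.90) = 0.21
  Scale G (disc): 0.27 / √(0.62·0.90) = 0.36
Smallest convergent = 0.53. Discriminant values: 0.83, 0.73, 0.17, 0.21, 0.36; count ≥ 0.53 → 2.

2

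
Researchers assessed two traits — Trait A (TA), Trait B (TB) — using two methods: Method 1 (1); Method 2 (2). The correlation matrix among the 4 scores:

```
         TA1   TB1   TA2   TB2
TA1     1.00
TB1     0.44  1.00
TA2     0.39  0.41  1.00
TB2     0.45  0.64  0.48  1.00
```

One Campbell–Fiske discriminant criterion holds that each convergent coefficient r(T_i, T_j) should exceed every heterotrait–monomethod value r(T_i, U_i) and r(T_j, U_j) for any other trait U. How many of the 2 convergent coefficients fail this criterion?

1

Convergent coefficients and their comparison sets:
TA (methods 1·2): 0.39 vs {0.44, 0.48} → fail.
TB (methods 1·2): 0.64 vs {0.44, 0.48} → pass.
1 of 2 fail.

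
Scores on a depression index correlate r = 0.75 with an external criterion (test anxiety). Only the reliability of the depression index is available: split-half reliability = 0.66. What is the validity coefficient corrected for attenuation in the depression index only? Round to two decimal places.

Single correction: r_c = r_obs / √r_xx = 0.75 / √0.66 = 0.75 / 0.8124 ≈ 0.92.

0.92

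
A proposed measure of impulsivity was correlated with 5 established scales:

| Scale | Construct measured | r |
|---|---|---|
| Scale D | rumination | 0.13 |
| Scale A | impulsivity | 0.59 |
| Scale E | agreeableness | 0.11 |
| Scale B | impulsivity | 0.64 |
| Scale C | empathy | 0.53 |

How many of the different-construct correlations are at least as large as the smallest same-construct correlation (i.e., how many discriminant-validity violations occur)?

Convergent (same construct = impulsivity): Scale A, Scale B.
Smallest convergent = 0.59. Discriminant values: 0.13, 0.11, 0.53; count ≥ 0.59 → 0.

0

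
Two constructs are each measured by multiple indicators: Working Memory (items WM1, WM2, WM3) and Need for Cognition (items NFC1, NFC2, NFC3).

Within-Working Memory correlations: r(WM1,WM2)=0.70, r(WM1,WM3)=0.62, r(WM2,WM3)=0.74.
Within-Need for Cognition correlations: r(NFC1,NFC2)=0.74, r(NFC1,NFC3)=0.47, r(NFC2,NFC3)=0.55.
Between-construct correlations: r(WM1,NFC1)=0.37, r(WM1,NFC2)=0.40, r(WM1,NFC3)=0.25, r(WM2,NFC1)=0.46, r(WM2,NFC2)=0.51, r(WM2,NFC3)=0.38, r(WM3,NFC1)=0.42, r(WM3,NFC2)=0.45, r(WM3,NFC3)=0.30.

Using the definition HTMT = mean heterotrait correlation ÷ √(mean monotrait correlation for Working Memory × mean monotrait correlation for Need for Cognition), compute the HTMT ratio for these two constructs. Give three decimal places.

0.620

Mean between = 3.54/9 = 0.3933.
Mean within-WM = 2.06/3 = 0.6867; mean within-NFC = 1.76/3 = 0.5867.
Geometric mean = √(0.6867 × 0.5867) = 0.6347.
HTMT = 0.3933 / 0.6347 = 0.620.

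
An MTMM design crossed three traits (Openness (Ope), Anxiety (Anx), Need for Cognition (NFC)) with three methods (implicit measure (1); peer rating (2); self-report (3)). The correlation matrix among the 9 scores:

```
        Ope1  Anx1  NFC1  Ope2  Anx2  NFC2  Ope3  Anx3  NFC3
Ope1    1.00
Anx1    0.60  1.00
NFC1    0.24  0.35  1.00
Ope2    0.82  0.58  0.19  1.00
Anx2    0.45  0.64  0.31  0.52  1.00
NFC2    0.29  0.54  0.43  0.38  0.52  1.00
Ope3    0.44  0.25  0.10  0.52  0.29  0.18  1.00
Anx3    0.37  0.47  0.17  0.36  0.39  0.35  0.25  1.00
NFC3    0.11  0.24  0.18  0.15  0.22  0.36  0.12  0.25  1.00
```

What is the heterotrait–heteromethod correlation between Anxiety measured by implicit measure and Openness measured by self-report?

Different traits and methods: r(Anx1, Ope3) = 0.25.

0.25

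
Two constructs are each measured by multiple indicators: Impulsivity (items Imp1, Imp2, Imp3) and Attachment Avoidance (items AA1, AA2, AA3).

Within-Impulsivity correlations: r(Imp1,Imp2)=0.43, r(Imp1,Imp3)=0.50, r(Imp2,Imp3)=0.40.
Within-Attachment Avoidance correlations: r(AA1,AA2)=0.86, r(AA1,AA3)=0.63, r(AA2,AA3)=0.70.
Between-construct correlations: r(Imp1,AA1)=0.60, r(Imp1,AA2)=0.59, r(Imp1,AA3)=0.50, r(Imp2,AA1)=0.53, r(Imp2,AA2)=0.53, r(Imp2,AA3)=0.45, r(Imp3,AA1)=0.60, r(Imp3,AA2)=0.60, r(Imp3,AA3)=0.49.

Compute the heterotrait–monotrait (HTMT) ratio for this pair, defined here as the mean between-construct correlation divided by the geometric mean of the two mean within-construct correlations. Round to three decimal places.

Between-construct mean = 4.89/9 = 0.5433.
Mean within-Imp = 1.33/3 = 0.4433; mean within-AA = 2.19/3 = 0.7300.
Geometric mean = √(0.4433 × 0.7300) = 0.5689.
HTMT = 0.5433 / 0.5689 = 0.955.

0.955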